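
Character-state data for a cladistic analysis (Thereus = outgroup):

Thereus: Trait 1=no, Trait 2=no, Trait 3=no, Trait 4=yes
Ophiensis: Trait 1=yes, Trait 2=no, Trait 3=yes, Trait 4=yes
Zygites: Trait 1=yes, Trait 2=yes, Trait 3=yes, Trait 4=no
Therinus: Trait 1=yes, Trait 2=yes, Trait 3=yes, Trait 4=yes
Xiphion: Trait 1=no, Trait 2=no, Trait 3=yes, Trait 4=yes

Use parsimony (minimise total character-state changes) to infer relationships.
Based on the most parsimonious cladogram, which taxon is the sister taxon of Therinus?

Zygites

Character polarity is set by the outgroup: the derived state is whichever differs from the outgroup's state, so for Trait 4 the derived state is 'no', and for the remaining characters it is 'yes'.
Only Ophiensis, Therinus, and Zygites show the derived state 'yes' for Trait 1, supporting them as a clade.
Trait 2 (derived state 'yes') is shared by Therinus and Zygites — a synapomorphy uniting that clade.
Trait 3 (derived state 'yes') is shared by all ingroup taxa — unites the whole ingroup.
Trait 4 (derived state 'no') is unique to Zygites (autapomorphy; uninformative for grouping).
Most parsimonious ingroup topology: ((Ophiensis,(Zygites,Therinus)),Xiphion).
Therinus and Zygites form a cherry on this tree, so they are sister taxa.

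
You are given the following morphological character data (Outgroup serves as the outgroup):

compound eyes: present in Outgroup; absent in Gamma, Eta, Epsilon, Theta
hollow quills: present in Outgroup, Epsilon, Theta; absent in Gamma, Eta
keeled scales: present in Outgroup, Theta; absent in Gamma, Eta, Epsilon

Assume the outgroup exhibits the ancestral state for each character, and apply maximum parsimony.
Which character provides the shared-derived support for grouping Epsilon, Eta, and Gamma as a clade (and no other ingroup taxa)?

keeled scales

The outgroup has state 'present' for every character, so 'absent' is the derived state throughout.
compound eyes (derived state 'absent') is shared by all ingroup taxa — unites the whole ingroup.
hollow quills: derived state 'absent' in Eta and Gamma only — synapomorphy for {Eta, Gamma}.
keeled scales: derived state 'absent' in Epsilon, Eta, and Gamma only — synapomorphy for {Epsilon, Eta, Gamma}.
Most parsimonious ingroup topology: (((Gamma,Eta),Epsilon),Theta).
The clade {Epsilon, Eta, Gamma} is supported by keeled scales: its derived state 'absent' occurs in exactly those taxa and in no other taxon (including the outgroup).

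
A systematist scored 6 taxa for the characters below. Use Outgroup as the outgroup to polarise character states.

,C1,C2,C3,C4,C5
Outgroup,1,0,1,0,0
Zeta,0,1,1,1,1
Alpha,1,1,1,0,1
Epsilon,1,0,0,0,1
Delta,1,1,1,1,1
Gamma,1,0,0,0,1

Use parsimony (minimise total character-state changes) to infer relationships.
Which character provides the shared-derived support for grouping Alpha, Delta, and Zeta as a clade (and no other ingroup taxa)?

C2

Character polarity is set by the outgroup: the derived state is whichever differs from the outgroup's state, so for C1, C3 the derived state is '0', and for the remaining characters it is '1'.
C1: derived state '0' in Zeta only — an autapomorphy, so it tells us nothing about relationships among taxa.
Only Alpha, Delta, and Zeta show the derived state '1' for C2, supporting them as a clade.
C3 (derived state '0') is shared by Epsilon and Gamma — a synapomorphy uniting that clade.
C4 (derived state '1') is shared by Delta and Zeta — a synapomorphy uniting that clade.
All ingroup taxa share the derived state '1' for C5; it defines the ingroup but does not resolve relationships within it.
Most parsimonious ingroup topology: (((Zeta,Delta),Alpha),(Epsilon,Gamma)).
The clade {Alpha, Delta, Zeta} is supported by C2: its derived state '1' occurs in exactly those taxa and in no other taxon (including the outgroup).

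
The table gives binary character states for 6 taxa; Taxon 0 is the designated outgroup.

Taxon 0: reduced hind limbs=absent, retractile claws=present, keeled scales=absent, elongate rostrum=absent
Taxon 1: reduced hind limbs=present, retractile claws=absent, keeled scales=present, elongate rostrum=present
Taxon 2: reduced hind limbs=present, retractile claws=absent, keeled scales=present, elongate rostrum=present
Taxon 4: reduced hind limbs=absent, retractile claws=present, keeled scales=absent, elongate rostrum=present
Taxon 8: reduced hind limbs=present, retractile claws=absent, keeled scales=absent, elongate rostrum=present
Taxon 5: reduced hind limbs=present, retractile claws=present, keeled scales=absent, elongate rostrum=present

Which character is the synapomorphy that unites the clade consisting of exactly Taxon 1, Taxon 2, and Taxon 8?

retractile claws

Character polarity is set by the outgroup: the derived state is whichever differs from the outgroup's state, so for retractile claws the derived state is 'absent', and for the remaining characters it is 'present'.
reduced hind limbs (derived state 'present') is shared by Taxon 1, Taxon 2, Taxon 5, and Taxon 8 — a synapomorphy uniting that clade.
retractile claws (derived state 'absent') is shared by Taxon 1, Taxon 2, and Taxon 8 — a synapomorphy uniting that clade.
keeled scales (derived state 'present') is shared by Taxon 1 and Taxon 2 — a synapomorphy uniting that clade.
All ingroup taxa share the derived state 'present' for elongate rostrum; it defines the ingroup but does not resolve relationships within it.
Most parsimonious ingroup topology: ((((Taxon 1,Taxon 2),Taxon 8),Taxon 5),Taxon 4).
The clade {Taxon 1, Taxon 2, Taxon 8} is supported by retractile claws: its derived state 'absent' occurs in exactly those taxa and in no other taxon (including the outgroup).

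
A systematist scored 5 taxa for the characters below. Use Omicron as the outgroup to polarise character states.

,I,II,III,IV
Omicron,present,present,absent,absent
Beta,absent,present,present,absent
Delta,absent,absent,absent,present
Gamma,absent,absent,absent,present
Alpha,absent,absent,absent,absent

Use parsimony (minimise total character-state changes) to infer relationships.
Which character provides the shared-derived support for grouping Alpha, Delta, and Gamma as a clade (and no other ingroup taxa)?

Character polarity is set by the outgroup: the derived state is whichever differs from the outgroup's state, so for I, II the derived state is 'absent', and for the remaining characters it is 'present'.
I (derived state 'absent') is shared by all ingroup taxa — unites the whole ingroup.
II (derived state 'absent') is shared by Alpha, Delta, and Gamma — a synapomorphy uniting that clade.
III (derived state 'present') is unique to Beta (autapomorphy; uninformative for grouping).
Only Delta and Gamma show the derived state 'present' for IV, supporting them as a clade.
Most parsimonious ingroup topology: (Beta,((Delta,Gamma),Alpha)).
The clade {Alpha, Delta, Gamma} is supported by II: its derived state 'absent' occurs in exactly those taxa and in no other taxon (including the outgroup).

II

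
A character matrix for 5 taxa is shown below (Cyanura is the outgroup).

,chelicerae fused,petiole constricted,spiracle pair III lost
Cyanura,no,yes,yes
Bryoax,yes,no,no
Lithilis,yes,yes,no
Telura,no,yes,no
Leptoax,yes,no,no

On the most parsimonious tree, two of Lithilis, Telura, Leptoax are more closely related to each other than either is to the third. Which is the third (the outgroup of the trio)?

Telura

Character polarity is set by the outgroup: the derived state is whichever differs from the outgroup's state, so for petiole constricted, spiracle pair III lost the derived state is 'no', and for the remaining characters it is 'yes'.
Only Bryoax, Leptoax, and Lithilis show the derived state 'yes' for chelicerae fused, supporting them as a clade.
petiole constricted: derived state 'no' in Bryoax and Leptoax only — synapomorphy for {Bryoax, Leptoax}.
spiracle pair III lost (derived state 'no') is shared by all ingroup taxa — unites the whole ingroup.
Most parsimonious ingroup topology: (((Bryoax,Leptoax),Lithilis),Telura).
Lithilis and Leptoax share a more recent common ancestor with each other than either does with Telura, so Telura is the least closely related of the three.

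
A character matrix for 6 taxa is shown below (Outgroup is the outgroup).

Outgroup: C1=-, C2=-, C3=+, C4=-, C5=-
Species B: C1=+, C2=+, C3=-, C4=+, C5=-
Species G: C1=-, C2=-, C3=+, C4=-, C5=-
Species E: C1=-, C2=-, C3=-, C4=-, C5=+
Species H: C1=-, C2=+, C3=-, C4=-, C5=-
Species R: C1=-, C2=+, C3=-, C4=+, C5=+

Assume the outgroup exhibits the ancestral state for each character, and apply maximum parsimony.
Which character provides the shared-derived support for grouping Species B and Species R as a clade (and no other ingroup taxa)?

Character polarity is set by the outgroup: the derived state is whichever differs from the outgroup's state, so for C3 the derived state is '-', and for the remaining characters it is '+'.
C1 (derived state '+') is unique to Species B (autapomorphy; uninformative for grouping).
C2 (derived state '+') is shared by Species B, Species H, and Species R — a synapomorphy uniting that clade.
Only Species B, Species E, Species H, and Species R show the derived state '-' for C3, supporting them as a clade.
C4: derived state '+' in Species B and Species R only — synapomorphy for {Species B, Species R}.
C5 (state '+') occurs in Species E and Species R but conflicts with the nesting implied by the other characters — most parsimoniously interpreted as homoplasy.
Most parsimonious ingroup topology: ((((Species B,Species R),Species H),Species E),Species G).
The clade {Species B, Species R} is supported by C4: its derived state '+' occurs in exactly those taxa and in no other taxon (including the outgroup).

C4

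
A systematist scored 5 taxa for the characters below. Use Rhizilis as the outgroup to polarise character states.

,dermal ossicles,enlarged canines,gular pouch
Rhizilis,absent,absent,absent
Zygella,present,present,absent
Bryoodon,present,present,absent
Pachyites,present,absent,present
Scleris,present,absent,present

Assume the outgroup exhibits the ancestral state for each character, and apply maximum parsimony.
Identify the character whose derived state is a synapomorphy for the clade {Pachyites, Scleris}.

The outgroup has state 'absent' for every character, so 'present' is the derived state throughout.
dermal ossicles (derived state 'present') is shared by all ingroup taxa — unites the whole ingroup.
enlarged canines (derived state 'present') is shared by Bryoodon and Zygella — a synapomorphy uniting that clade.
gular pouch (derived state 'present') is shared by Pachyites and Scleris — a synapomorphy uniting that clade.
Most parsimonious ingroup topology: ((Zygella,Bryoodon),(Pachyites,Scleris)).
The clade {Pachyites, Scleris} is supported by gular pouch: its derived state 'present' occurs in exactly those taxa and in no other taxon (including the outgroup).

gular pouch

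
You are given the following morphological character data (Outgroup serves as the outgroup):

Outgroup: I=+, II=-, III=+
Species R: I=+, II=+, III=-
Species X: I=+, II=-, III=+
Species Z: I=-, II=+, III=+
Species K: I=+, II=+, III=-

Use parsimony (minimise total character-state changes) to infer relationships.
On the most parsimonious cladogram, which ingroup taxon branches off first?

Species X

Character polarity is set by the outgroup: the derived state is whichever differs from the outgroup's state, so for I, III the derived state is '-', and for the remaining characters it is '+'.
I (derived state '-') is unique to Species Z (autapomorphy; uninformative for grouping).
II: derived state '+' in Species K, Species R, and Species Z only — synapomorphy for {Species K, Species R, Species Z}.
III: derived state '-' in Species K and Species R only — synapomorphy for {Species K, Species R}.
Most parsimonious ingroup topology: (((Species R,Species K),Species Z),Species X).
Species X is sister to the clade containing all other ingroup taxa, so it is the earliest-diverging (most basal) ingroup lineage.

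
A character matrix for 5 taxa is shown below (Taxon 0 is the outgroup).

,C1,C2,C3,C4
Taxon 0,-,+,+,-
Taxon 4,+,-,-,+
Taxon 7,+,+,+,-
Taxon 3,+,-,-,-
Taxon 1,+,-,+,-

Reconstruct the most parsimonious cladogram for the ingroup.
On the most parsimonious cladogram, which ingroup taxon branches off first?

Taxon 7

Character polarity is set by the outgroup: the derived state is whichever differs from the outgroup's state, so for C2, C3 the derived state is '-', and for the remaining characters it is '+'.
C1 (derived state '+') is shared by all ingroup taxa — unites the whole ingroup.
C2 (derived state '-') is shared by Taxon 1, Taxon 3, and Taxon 4 — a synapomorphy uniting that clade.
Only Taxon 3 and Taxon 4 show the derived state '-' for C3, supporting them as a clade.
C4 (derived state '+') is unique to Taxon 4 (autapomorphy; uninformative for grouping).
Most parsimonious ingroup topology: (((Taxon 4,Taxon 3),Taxon 1),Taxon 7).
Taxon 7 is sister to the clade containing all other ingroup taxa, so it is the earliest-diverging (most basal) ingroup lineage.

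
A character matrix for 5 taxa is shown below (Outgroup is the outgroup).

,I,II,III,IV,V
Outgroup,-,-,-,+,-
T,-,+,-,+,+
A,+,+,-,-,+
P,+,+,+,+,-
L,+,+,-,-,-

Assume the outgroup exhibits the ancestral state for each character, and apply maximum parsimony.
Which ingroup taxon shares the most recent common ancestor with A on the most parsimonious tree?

L

Character polarity is set by the outgroup: the derived state is whichever differs from the outgroup's state, so for IV the derived state is '-', and for the remaining characters it is '+'.
Only A, L, and P show the derived state '+' for I, supporting them as a clade.
All ingroup taxa share the derived state '+' for II; it defines the ingroup but does not resolve relationships within it.
III (derived state '+') is unique to P (autapomorphy; uninformative for grouping).
Only A and L show the derived state '-' for IV, supporting them as a clade.
V groups A and T, which is incompatible with the clades supported by the remaining characters; treating it as convergent (homoplasy) costs fewer steps than any alternative tree.
Most parsimonious ingroup topology: (T,((A,L),P)).
A and L form a cherry on this tree, so they are sister taxa.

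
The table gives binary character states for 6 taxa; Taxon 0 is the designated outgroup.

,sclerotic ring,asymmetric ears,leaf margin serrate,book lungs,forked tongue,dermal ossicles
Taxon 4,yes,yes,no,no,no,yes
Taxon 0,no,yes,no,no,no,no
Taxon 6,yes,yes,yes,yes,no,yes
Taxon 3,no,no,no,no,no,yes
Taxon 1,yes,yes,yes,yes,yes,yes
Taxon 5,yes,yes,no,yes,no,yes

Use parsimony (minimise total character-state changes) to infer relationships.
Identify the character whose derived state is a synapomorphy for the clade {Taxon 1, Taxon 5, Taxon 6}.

book lungs

Character polarity is set by the outgroup: the derived state is whichever differs from the outgroup's state, so for asymmetric ears the derived state is 'no', and for the remaining characters it is 'yes'.
sclerotic ring: derived state 'yes' in Taxon 1, Taxon 4, Taxon 5, and Taxon 6 only — synapomorphy for {Taxon 1, Taxon 4, Taxon 5, Taxon 6}.
asymmetric ears (derived state 'no') is unique to Taxon 3 (autapomorphy; uninformative for grouping).
leaf margin serrate (derived state 'yes') is shared by Taxon 1 and Taxon 6 — a synapomorphy uniting that clade.
book lungs: derived state 'yes' in Taxon 1, Taxon 5, and Taxon 6 only — synapomorphy for {Taxon 1, Taxon 5, Taxon 6}.
forked tongue: derived state 'yes' in Taxon 1 only — an autapomorphy, so it tells us nothing about relationships among taxa.
All ingroup taxa share the derived state 'yes' for dermal ossicles; it defines the ingroup but does not resolve relationships within it.
Most parsimonious ingroup topology: (Taxon 3,(((Taxon 1,Taxon 6),Taxon 5),Taxon 4)).
The clade {Taxon 1, Taxon 5, Taxon 6} is supported by book lungs: its derived state 'yes' occurs in exactly those taxa and in no other taxon (including the outgroup).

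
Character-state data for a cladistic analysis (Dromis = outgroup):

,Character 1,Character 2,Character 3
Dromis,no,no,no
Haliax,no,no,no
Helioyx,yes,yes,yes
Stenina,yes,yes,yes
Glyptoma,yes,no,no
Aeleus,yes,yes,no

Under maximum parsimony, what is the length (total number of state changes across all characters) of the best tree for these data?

The outgroup has state 'no' for every character, so 'yes' is the derived state throughout.
Character 1: derived state 'yes' in Aeleus, Glyptoma, Helioyx, and Stenina only — synapomorphy for {Aeleus, Glyptoma, Helioyx, Stenina}.
Character 2 (derived state 'yes') is shared by Aeleus, Helioyx, and Stenina — a synapomorphy uniting that clade.
Character 3 (derived state 'yes') is shared by Helioyx and Stenina — a synapomorphy uniting that clade.
Most parsimonious ingroup topology: (Haliax,(((Helioyx,Stenina),Aeleus),Glyptoma)).
Changes per character on this tree: Character 1: 1; Character 2: 1; Character 3: 1.
Total = 3.

3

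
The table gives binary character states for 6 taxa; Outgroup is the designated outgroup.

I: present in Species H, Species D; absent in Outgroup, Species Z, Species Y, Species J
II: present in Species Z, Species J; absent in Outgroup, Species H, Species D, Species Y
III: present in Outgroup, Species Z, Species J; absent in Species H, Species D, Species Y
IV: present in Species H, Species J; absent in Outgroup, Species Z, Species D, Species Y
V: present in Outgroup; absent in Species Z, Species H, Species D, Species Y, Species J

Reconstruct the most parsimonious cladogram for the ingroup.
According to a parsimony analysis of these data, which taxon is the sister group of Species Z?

Species J

Character polarity is set by the outgroup: the derived state is whichever differs from the outgroup's state, so for III, V the derived state is 'absent', and for the remaining characters it is 'present'.
Only Species D and Species H show the derived state 'present' for I, supporting them as a clade.
II (derived state 'present') is shared by Species J and Species Z — a synapomorphy uniting that clade.
III (derived state 'absent') is shared by Species D, Species H, and Species Y — a synapomorphy uniting that clade.
IV (state 'present') occurs in Species H and Species J but conflicts with the nesting implied by the other characters — most parsimoniously interpreted as homoplasy.
V (derived state 'absent') is shared by all ingroup taxa — unites the whole ingroup.
Most parsimonious ingroup topology: ((Species Z,Species J),((Species H,Species D),Species Y)).
Species Z and Species J form a cherry on this tree, so they are sister taxa.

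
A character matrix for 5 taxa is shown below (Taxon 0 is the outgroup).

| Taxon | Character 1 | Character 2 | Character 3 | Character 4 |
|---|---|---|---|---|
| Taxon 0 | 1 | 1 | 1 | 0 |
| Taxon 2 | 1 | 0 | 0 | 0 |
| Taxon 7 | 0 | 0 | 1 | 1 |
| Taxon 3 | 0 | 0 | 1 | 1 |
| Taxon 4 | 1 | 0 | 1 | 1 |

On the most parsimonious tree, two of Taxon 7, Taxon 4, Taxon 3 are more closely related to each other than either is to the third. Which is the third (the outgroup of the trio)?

Taxon 4

Character polarity is set by the outgroup: the derived state is whichever differs from the outgroup's state, so for Character 1, Character 2, Character 3 the derived state is '0', and for the remaining characters it is '1'.
Character 1: derived state '0' in Taxon 3 and Taxon 7 only — synapomorphy for {Taxon 3, Taxon 7}.
All ingroup taxa share the derived state '0' for Character 2; it defines the ingroup but does not resolve relationships within it.
Character 3 (derived state '0') is unique to Taxon 2 (autapomorphy; uninformative for grouping).
Character 4: derived state '1' in Taxon 3, Taxon 4, and Taxon 7 only — synapomorphy for {Taxon 3, Taxon 4, Taxon 7}.
Most parsimonious ingroup topology: (Taxon 2,((Taxon 7,Taxon 3),Taxon 4)).
Taxon 7 and Taxon 3 share a more recent common ancestor with each other than either does with Taxon 4, so Taxon 4 is the least closely related of the three.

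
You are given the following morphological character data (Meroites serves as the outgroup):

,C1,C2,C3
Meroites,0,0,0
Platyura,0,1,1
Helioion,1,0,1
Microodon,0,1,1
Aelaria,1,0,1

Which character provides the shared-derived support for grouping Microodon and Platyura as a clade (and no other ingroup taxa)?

C2

The outgroup has state '0' for every character, so '1' is the derived state throughout.
C1 (derived state '1') is shared by Aelaria and Helioion — a synapomorphy uniting that clade.
Only Microodon and Platyura show the derived state '1' for C2, supporting them as a clade.
C3 (derived state '1') is shared by all ingroup taxa — unites the whole ingroup.
Most parsimonious ingroup topology: ((Platyura,Microodon),(Helioion,Aelaria)).
The clade {Microodon, Platyura} is supported by C2: its derived state '1' occurs in exactly those taxa and in no other taxon (including the outgroup).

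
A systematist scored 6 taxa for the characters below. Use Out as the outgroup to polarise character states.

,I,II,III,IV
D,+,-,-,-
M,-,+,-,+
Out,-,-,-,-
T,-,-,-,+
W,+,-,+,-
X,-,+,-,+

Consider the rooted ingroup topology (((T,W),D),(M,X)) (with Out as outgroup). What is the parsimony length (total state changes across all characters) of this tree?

Map each character onto (((T,W),D),(M,X)) (rooted by Out) and count the minimum state changes it requires (Fitch parsimony):
I: 2; II: 1; III: 1; IV: 2.
Total tree length = 6.

6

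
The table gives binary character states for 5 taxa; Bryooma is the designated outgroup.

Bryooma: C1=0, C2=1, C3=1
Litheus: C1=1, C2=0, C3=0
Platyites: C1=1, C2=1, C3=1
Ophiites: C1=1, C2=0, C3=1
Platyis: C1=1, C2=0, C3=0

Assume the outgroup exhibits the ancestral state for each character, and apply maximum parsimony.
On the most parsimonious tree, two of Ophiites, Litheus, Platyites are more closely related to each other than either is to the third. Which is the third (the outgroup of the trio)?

Character polarity is set by the outgroup: the derived state is whichever differs from the outgroup's state, so for C2, C3 the derived state is '0', and for the remaining characters it is '1'.
C1 (derived state '1') is shared by all ingroup taxa — unites the whole ingroup.
Only Litheus, Ophiites, and Platyis show the derived state '0' for C2, supporting them as a clade.
C3: derived state '0' in Litheus and Platyis only — synapomorphy for {Litheus, Platyis}.
Most parsimonious ingroup topology: (((Litheus,Platyis),Ophiites),Platyites).
Litheus and Ophiites share a more recent common ancestor with each other than either does with Platyites, so Platyites is the least closely related of the three.

Platyites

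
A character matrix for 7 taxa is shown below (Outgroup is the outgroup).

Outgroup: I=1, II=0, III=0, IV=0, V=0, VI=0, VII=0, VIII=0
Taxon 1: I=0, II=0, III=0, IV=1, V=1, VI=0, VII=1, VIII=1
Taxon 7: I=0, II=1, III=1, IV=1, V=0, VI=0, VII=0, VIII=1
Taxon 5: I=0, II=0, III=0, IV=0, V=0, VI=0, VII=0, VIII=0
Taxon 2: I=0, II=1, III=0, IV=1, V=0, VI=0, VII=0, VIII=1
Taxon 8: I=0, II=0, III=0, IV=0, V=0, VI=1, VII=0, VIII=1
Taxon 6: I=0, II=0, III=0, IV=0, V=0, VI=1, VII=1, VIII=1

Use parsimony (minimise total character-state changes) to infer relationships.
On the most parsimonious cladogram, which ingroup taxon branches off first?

Character polarity is set by the outgroup: the derived state is whichever differs from the outgroup's state, so for I the derived state is '0', and for the remaining characters it is '1'.
All ingroup taxa share the derived state '0' for I; it defines the ingroup but does not resolve relationships within it.
II: derived state '1' in Taxon 2 and Taxon 7 only — synapomorphy for {Taxon 2, Taxon 7}.
III (derived state '1') is unique to Taxon 7 (autapomorphy; uninformative for grouping).
Only Taxon 1, Taxon 2, and Taxon 7 show the derived state '1' for IV, supporting them as a clade.
V: derived state '1' in Taxon 1 only — an autapomorphy, so it tells us nothing about relationships among taxa.
VI (derived state '1') is shared by Taxon 6 and Taxon 8 — a synapomorphy uniting that clade.
VII (state '1') occurs in Taxon 1 and Taxon 6 but conflicts with the nesting implied by the other characters — most parsimoniously interpreted as homoplasy.
Only Taxon 1, Taxon 2, Taxon 6, Taxon 7, and Taxon 8 show the derived state '1' for VIII, supporting them as a clade.
Most parsimonious ingroup topology: (((Taxon 1,(Taxon 7,Taxon 2)),(Taxon 8,Taxon 6)),Taxon 5).
Taxon 5 is sister to the clade containing all other ingroup taxa, so it is the earliest-diverging (most basal) ingroup lineage.

Taxon 5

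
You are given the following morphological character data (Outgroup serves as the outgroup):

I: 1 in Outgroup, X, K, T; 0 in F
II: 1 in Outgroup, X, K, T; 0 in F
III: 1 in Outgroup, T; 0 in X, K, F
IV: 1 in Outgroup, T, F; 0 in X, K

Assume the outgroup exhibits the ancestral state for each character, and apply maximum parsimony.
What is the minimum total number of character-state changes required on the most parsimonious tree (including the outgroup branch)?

4

The outgroup has state '1' for every character, so '0' is the derived state throughout.
I: derived state '0' in F only — an autapomorphy, so it tells us nothing about relationships among taxa.
II: derived state '0' in F only — an autapomorphy, so it tells us nothing about relationships among taxa.
III (derived state '0') is shared by F, K, and X — a synapomorphy uniting that clade.
Only K and X show the derived state '0' for IV, supporting them as a clade.
Most parsimonious ingroup topology: (((X,K),F),T).
Changes per character on this tree: I: 1; II: 1; III: 1; IV: 1.
Total = 4.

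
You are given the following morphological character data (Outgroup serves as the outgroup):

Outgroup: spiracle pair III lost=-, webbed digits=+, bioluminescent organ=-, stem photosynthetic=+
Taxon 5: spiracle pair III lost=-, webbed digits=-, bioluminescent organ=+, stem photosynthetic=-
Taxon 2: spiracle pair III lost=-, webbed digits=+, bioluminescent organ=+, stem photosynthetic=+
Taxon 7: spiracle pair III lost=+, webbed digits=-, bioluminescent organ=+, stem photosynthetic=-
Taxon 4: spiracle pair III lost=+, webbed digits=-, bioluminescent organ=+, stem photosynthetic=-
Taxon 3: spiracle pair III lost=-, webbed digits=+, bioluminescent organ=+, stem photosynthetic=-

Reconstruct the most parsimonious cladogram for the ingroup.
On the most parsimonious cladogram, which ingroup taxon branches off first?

Character polarity is set by the outgroup: the derived state is whichever differs from the outgroup's state, so for webbed digits, stem photosynthetic the derived state is '-', and for the remaining characters it is '+'.
Only Taxon 4 and Taxon 7 show the derived state '+' for spiracle pair III lost, supporting them as a clade.
webbed digits (derived state '-') is shared by Taxon 4, Taxon 5, and Taxon 7 — a synapomorphy uniting that clade.
All ingroup taxa share the derived state '+' for bioluminescent organ; it defines the ingroup but does not resolve relationships within it.
Only Taxon 3, Taxon 4, Taxon 5, and Taxon 7 show the derived state '-' for stem photosynthetic, supporting them as a clade.
Most parsimonious ingroup topology: (((Taxon 5,(Taxon 7,Taxon 4)),Taxon 3),Taxon 2).
Taxon 2 is sister to the clade containing all other ingroup taxa, so it is the earliest-diverging (most basal) ingroup lineage.

Taxon 2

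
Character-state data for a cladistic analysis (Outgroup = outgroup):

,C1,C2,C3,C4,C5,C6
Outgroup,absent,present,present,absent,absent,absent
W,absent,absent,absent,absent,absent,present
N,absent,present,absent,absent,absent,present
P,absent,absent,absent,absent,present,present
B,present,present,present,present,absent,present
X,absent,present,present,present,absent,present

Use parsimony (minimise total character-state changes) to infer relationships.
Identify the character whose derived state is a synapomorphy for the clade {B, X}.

Character polarity is set by the outgroup: the derived state is whichever differs from the outgroup's state, so for C2, C3 the derived state is 'absent', and for the remaining characters it is 'present'.
C1: derived state 'present' in B only — an autapomorphy, so it tells us nothing about relationships among taxa.
C2: derived state 'absent' in P and W only — synapomorphy for {P, W}.
Only N, P, and W show the derived state 'absent' for C3, supporting them as a clade.
C4 (derived state 'present') is shared by B and X — a synapomorphy uniting that clade.
C5: derived state 'present' in P only — an autapomorphy, so it tells us nothing about relationships among taxa.
C6 (derived state 'present') is shared by all ingroup taxa — unites the whole ingroup.
Most parsimonious ingroup topology: (((W,P),N),(B,X)).
The clade {B, X} is supported by C4: its derived state 'present' occurs in exactly those taxa and in no other taxon (including the outgroup).

C4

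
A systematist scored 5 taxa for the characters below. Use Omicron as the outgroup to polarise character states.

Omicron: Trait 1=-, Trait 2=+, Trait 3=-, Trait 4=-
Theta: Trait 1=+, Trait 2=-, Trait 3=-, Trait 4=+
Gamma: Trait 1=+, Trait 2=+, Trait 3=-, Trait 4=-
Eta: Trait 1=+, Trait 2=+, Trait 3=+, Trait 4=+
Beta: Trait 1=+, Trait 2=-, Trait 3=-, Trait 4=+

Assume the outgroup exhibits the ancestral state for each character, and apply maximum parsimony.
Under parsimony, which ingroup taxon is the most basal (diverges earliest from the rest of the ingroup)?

Gamma

Character polarity is set by the outgroup: the derived state is whichever differs from the outgroup's state, so for Trait 2 the derived state is '-', and for the remaining characters it is '+'.
All ingroup taxa share the derived state '+' for Trait 1; it defines the ingroup but does not resolve relationships within it.
Trait 2: derived state '-' in Beta and Theta only — synapomorphy for {Beta, Theta}.
Trait 3: derived state '+' in Eta only — an autapomorphy, so it tells us nothing about relationships among taxa.
Trait 4: derived state '+' in Beta, Eta, and Theta only — synapomorphy for {Beta, Eta, Theta}.
Most parsimonious ingroup topology: (((Theta,Beta),Eta),Gamma).
Gamma is sister to the clade containing all other ingroup taxa, so it is the earliest-diverging (most basal) ingroup lineage.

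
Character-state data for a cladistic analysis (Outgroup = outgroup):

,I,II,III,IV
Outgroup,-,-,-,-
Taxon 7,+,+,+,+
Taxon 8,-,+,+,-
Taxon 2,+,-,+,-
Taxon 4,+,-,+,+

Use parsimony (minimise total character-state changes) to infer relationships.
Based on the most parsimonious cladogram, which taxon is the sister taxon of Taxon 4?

Taxon 7

The outgroup has state '-' for every character, so '+' is the derived state throughout.
I (derived state '+') is shared by Taxon 2, Taxon 4, and Taxon 7 — a synapomorphy uniting that clade.
II groups Taxon 7 and Taxon 8, which is incompatible with the clades supported by the remaining characters; treating it as convergent (homoplasy) costs fewer steps than any alternative tree.
III (derived state '+') is shared by all ingroup taxa — unites the whole ingroup.
Only Taxon 4 and Taxon 7 show the derived state '+' for IV, supporting them as a clade.
Most parsimonious ingroup topology: (((Taxon 7,Taxon 4),Taxon 2),Taxon 8).
Taxon 4 and Taxon 7 form a cherry on this tree, so they are sister taxa.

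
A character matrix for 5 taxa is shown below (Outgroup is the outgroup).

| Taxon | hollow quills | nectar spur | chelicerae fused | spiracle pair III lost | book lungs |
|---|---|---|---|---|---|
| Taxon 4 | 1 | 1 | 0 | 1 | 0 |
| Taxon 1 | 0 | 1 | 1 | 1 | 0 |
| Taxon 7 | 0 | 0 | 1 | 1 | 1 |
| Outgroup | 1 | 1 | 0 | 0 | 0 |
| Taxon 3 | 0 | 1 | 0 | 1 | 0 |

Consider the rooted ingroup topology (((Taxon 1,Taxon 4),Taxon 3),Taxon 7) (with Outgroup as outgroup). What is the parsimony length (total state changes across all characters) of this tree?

Map each character onto (((Taxon 1,Taxon 4),Taxon 3),Taxon 7) (rooted by Outgroup) and count the minimum state changes it requires (Fitch parsimony):
hollow quills: 2; nectar spur: 1; chelicerae fused: 2; spiracle pair III lost: 1; book lungs: 1.
Total tree length = 7.

7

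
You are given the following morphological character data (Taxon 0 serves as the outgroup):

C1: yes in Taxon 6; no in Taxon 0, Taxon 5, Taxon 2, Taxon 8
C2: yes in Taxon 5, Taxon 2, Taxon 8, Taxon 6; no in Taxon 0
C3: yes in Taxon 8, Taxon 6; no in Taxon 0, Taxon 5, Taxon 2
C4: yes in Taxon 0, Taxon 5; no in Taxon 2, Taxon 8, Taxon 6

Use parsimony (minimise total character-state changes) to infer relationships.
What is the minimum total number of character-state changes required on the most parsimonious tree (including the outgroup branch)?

Character polarity is set by the outgroup: the derived state is whichever differs from the outgroup's state, so for C4 the derived state is 'no', and for the remaining characters it is 'yes'.
C1 (derived state 'yes') is unique to Taxon 6 (autapomorphy; uninformative for grouping).
C2 (derived state 'yes') is shared by all ingroup taxa — unites the whole ingroup.
Only Taxon 6 and Taxon 8 show the derived state 'yes' for C3, supporting them as a clade.
Only Taxon 2, Taxon 6, and Taxon 8 show the derived state 'no' for C4, supporting them as a clade.
Most parsimonious ingroup topology: (Taxon 5,(Taxon 2,(Taxon 8,Taxon 6))).
Changes per character on this tree: C1: 1; C2: 1; C3: 1; C4: 1.
Total = 4.

4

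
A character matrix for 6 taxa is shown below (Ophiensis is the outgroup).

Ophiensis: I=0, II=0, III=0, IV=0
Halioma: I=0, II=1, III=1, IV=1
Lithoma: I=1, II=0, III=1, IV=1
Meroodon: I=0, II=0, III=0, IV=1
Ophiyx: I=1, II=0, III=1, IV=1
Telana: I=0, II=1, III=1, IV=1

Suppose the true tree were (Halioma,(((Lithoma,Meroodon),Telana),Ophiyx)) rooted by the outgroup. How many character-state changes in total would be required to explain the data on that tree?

Map each character onto (Halioma,(((Lithoma,Meroodon),Telana),Ophiyx)) (rooted by Ophiensis) and count the minimum state changes it requires (Fitch parsimony):
I: 2; II: 2; III: 2; IV: 1.
Total tree length = 7.

7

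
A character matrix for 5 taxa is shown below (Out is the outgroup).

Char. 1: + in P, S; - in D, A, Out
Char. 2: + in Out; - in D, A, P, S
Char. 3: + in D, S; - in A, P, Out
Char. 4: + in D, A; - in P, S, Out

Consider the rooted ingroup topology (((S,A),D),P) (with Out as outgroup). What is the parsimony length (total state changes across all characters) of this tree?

7

Map each character onto (((S,A),D),P) (rooted by Out) and count the minimum state changes it requires (Fitch parsimony):
Char. 1: 2; Char. 2: 1; Char. 3: 2; Char. 4: 2.
Total tree length = 7.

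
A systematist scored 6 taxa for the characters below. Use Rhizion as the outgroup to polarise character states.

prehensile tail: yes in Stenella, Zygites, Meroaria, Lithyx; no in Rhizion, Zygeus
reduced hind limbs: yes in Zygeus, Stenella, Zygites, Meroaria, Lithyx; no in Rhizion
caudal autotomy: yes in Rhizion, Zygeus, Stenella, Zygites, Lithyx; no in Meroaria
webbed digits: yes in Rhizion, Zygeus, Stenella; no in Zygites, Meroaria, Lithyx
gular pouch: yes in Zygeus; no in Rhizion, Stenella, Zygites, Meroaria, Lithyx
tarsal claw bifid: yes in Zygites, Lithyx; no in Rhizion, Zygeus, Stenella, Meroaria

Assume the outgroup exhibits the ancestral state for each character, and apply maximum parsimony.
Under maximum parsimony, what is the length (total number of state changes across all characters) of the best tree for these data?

Character polarity is set by the outgroup: the derived state is whichever differs from the outgroup's state, so for caudal autotomy, webbed digits the derived state is 'no', and for the remaining characters it is 'yes'.
prehensile tail: derived state 'yes' in Lithyx, Meroaria, Stenella, and Zygites only — synapomorphy for {Lithyx, Meroaria, Stenella, Zygites}.
reduced hind limbs (derived state 'yes') is shared by all ingroup taxa — unites the whole ingroup.
caudal autotomy (derived state 'no') is unique to Meroaria (autapomorphy; uninformative for grouping).
webbed digits: derived state 'no' in Lithyx, Meroaria, and Zygites only — synapomorphy for {Lithyx, Meroaria, Zygites}.
gular pouch: derived state 'yes' in Zygeus only — an autapomorphy, so it tells us nothing about relationships among taxa.
tarsal claw bifid (derived state 'yes') is shared by Lithyx and Zygites — a synapomorphy uniting that clade.
Most parsimonious ingroup topology: (Zygeus,(Stenella,((Zygites,Lithyx),Meroaria))).
Changes per character on this tree: prehensile tail: 1; reduced hind limbs: 1; caudal autotomy: 1; webbed digits: 1; gular pouch: 1; tarsal claw bifid: 1.
Total = 6.

6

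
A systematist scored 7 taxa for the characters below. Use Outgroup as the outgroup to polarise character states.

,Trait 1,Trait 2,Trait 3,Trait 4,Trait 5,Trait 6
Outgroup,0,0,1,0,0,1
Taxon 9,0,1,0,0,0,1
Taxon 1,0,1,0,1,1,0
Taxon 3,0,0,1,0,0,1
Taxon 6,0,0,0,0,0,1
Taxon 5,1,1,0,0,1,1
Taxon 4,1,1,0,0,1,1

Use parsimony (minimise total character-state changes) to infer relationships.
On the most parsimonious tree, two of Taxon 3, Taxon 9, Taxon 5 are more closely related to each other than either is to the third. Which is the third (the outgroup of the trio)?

Character polarity is set by the outgroup: the derived state is whichever differs from the outgroup's state, so for Trait 3, Trait 6 the derived state is '0', and for the remaining characters it is '1'.
Trait 1 (derived state '1') is shared by Taxon 4 and Taxon 5 — a synapomorphy uniting that clade.
Trait 2: derived state '1' in Taxon 1, Taxon 4, Taxon 5, and Taxon 9 only — synapomorphy for {Taxon 1, Taxon 4, Taxon 5, Taxon 9}.
Trait 3: derived state '0' in Taxon 1, Taxon 4, Taxon 5, Taxon 6, and Taxon 9 only — synapomorphy for {Taxon 1, Taxon 4, Taxon 5, Taxon 6, Taxon 9}.
Trait 4: derived state '1' in Taxon 1 only — an autapomorphy, so it tells us nothing about relationships among taxa.
Only Taxon 1, Taxon 4, and Taxon 5 show the derived state '1' for Trait 5, supporting them as a clade.
Trait 6: derived state '0' in Taxon 1 only — an autapomorphy, so it tells us nothing about relationships among taxa.
Most parsimonious ingroup topology: (((Taxon 9,(Taxon 1,(Taxon 5,Taxon 4))),Taxon 6),Taxon 3).
Taxon 5 and Taxon 9 share a more recent common ancestor with each other than either does with Taxon 3, so Taxon 3 is the least closely related of the three.

Taxon 3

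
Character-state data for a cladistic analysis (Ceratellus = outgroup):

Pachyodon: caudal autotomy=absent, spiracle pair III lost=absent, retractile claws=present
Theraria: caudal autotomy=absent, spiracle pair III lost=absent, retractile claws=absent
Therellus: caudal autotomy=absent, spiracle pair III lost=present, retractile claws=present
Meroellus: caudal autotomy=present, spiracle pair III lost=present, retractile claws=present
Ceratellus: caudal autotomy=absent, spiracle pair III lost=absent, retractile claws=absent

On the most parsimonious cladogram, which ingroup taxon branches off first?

The outgroup has state 'absent' for every character, so 'present' is the derived state throughout.
caudal autotomy (derived state 'present') is unique to Meroellus (autapomorphy; uninformative for grouping).
spiracle pair III lost (derived state 'present') is shared by Meroellus and Therellus — a synapomorphy uniting that clade.
retractile claws (derived state 'present') is shared by Meroellus, Pachyodon, and Therellus — a synapomorphy uniting that clade.
Most parsimonious ingroup topology: ((Pachyodon,(Meroellus,Therellus)),Theraria).
Theraria is sister to the clade containing all other ingroup taxa, so it is the earliest-diverging (most basal) ingroup lineage.

Theraria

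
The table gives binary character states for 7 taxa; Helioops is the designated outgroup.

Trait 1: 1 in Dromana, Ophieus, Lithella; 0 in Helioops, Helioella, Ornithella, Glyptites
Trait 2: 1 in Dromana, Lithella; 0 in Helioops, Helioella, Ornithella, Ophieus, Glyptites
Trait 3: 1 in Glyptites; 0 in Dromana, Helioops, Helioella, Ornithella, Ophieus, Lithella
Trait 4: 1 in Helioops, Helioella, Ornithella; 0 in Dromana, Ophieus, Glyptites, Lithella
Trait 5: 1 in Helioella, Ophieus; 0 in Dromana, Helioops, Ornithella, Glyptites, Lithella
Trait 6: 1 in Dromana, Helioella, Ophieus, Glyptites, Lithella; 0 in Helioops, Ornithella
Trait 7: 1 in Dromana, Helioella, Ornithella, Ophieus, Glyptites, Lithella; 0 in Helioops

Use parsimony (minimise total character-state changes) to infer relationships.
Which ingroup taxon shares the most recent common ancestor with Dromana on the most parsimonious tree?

Character polarity is set by the outgroup: the derived state is whichever differs from the outgroup's state, so for Trait 4 the derived state is '0', and for the remaining characters it is '1'.
Only Dromana, Lithella, and Ophieus show the derived state '1' for Trait 1, supporting them as a clade.
Only Dromana and Lithella show the derived state '1' for Trait 2, supporting them as a clade.
Trait 3 (derived state '1') is unique to Glyptites (autapomorphy; uninformative for grouping).
Trait 4: derived state '0' in Dromana, Glyptites, Lithella, and Ophieus only — synapomorphy for {Dromana, Glyptites, Lithella, Ophieus}.
Trait 5 groups Helioella and Ophieus, which is incompatible with the clades supported by the remaining characters; treating it as convergent (homoplasy) costs fewer steps than any alternative tree.
Trait 6: derived state '1' in Dromana, Glyptites, Helioella, Lithella, and Ophieus only — synapomorphy for {Dromana, Glyptites, Helioella, Lithella, Ophieus}.
All ingroup taxa share the derived state '1' for Trait 7; it defines the ingroup but does not resolve relationships within it.
Most parsimonious ingroup topology: (Ornithella,((((Lithella,Dromana),Ophieus),Glyptites),Helioella)).
Dromana and Lithella form a cherry on this tree, so they are sister taxa.

Lithella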